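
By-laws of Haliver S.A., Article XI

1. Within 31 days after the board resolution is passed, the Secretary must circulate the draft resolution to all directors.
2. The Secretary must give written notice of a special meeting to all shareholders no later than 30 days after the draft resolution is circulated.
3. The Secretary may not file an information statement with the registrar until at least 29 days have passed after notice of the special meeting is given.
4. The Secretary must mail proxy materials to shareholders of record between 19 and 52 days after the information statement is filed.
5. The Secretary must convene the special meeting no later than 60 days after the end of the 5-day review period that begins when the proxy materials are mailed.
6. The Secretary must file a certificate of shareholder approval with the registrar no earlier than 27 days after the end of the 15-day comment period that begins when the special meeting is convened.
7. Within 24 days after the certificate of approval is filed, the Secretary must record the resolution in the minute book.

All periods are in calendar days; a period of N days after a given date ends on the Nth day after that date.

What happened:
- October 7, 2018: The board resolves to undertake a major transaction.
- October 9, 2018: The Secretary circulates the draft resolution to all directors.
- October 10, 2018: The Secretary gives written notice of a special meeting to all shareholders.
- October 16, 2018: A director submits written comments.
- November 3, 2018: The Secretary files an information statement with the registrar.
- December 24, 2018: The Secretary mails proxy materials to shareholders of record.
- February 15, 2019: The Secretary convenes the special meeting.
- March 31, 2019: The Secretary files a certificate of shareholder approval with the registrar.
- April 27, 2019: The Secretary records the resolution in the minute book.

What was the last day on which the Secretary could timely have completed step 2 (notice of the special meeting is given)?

November 8, 2018

Step 2 runs from October 9, 2018, when the draft resolution is circulated. 30 days after October 9, 2018 is November 8, 2018.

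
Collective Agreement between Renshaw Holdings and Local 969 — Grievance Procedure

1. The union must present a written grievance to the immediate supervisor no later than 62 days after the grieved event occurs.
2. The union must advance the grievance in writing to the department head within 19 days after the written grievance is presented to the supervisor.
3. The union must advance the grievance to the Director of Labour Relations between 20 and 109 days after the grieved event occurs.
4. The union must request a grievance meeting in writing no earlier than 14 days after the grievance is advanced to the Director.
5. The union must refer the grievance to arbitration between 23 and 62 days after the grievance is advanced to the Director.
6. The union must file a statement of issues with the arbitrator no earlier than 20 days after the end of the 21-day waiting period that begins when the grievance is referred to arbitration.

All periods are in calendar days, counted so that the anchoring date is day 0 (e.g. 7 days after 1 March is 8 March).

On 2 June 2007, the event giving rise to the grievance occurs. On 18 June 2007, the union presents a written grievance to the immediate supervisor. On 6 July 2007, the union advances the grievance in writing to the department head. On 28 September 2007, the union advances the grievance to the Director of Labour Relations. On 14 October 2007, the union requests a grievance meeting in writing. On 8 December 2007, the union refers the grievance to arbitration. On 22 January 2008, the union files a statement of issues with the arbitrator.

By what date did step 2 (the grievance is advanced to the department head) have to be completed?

Step 2 runs from 18 June 2007, when the written grievance is presented to the supervisor. 19 days after 18 June 2007 is 7 July 2007.

7 July 2007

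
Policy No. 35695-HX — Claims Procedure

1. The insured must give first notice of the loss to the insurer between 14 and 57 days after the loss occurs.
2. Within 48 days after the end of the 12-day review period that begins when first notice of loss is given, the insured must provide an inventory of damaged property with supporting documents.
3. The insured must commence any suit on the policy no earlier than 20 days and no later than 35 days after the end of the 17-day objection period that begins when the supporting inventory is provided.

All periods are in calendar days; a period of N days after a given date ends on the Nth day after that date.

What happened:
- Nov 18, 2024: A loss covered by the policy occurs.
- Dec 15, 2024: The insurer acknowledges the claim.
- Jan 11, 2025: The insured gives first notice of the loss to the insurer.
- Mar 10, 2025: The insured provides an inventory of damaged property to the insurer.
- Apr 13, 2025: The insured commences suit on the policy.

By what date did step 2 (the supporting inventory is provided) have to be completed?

Mar 12, 2025

First notice of loss is given on Jan 11, 2025; the 12-day review period therefore ends Jan 23, 2025, and step 2 runs from that date. 48 days after Jan 23, 2025 is Mar 12, 2025.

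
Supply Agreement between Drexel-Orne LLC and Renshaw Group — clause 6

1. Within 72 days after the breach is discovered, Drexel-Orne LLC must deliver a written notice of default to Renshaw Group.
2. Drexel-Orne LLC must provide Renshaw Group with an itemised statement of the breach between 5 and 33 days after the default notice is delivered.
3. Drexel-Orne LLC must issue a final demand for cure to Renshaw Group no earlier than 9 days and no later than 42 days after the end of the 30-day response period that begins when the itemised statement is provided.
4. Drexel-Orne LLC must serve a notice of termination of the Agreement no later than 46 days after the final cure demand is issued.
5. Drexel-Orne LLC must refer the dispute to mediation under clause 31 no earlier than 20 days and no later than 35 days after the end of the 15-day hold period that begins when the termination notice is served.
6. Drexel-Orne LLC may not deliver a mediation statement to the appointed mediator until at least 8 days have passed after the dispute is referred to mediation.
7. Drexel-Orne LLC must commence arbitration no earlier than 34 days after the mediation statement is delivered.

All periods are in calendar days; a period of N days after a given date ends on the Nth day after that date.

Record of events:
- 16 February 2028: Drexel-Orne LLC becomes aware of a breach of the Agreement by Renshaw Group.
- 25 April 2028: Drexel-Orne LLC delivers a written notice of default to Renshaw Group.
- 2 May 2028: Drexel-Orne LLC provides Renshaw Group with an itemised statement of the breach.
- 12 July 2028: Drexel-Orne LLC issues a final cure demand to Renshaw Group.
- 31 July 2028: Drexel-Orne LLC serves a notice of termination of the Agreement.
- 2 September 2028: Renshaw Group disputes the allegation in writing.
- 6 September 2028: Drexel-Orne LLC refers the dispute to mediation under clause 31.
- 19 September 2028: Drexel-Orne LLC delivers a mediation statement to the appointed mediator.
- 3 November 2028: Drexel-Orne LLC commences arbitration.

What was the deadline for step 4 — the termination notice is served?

Step 4 runs from 12 July 2028, when the final cure demand is issued. 46 days after 12 July 2028 is 27 August 2028.

27 August 2028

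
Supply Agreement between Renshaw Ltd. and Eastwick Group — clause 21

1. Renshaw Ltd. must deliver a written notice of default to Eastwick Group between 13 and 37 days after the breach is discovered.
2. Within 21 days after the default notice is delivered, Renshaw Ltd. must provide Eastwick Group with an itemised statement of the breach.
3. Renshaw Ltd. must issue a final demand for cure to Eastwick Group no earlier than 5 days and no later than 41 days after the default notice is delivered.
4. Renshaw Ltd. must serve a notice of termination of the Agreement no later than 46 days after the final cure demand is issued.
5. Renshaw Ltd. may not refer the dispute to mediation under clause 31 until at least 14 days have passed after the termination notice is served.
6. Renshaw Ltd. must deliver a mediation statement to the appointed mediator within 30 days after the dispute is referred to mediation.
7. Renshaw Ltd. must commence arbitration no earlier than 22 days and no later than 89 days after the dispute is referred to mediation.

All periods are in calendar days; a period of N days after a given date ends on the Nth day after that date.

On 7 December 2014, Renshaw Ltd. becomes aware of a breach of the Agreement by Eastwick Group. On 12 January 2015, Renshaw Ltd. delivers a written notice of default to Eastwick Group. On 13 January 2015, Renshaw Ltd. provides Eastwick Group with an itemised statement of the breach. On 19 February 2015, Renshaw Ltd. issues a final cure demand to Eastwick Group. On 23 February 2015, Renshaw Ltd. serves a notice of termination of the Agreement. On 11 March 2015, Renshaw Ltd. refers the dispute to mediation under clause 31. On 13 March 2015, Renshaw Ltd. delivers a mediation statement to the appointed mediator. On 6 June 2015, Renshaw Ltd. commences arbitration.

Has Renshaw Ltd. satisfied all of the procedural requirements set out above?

Step 1 — 13 and 37 days from 7 December 2014 (when the breach is discovered) are 20 December 2014 and 13 January 2015 respectively; done 12 January 2015 — within the window.
Step 2 — counting 21 days from 12 January 2015 (when the default notice is delivered) gives a deadline of 2 February 2015; 13 January 2015 is within that limit.
Step 3 — 5 and 41 days from 12 January 2015 (when the default notice is delivered) are 17 January 2015 and 22 February 2015 respectively; 19 February 2015 falls inside that range.
Step 4 — counting 46 days from 19 February 2015 (when the final cure demand is issued) gives a deadline of 6 April 2015; done 23 February 2015 — timely.
Step 5 — must wait 14 days from 23 February 2015 (when the termination notice is served), so not before 9 March 2015; 11 March 2015 is on or after that date.
Step 6 — counting 30 days from 11 March 2015 (when the dispute is referred to mediation) gives a deadline of 10 April 2015; 13 March 2015 is within that limit.
Step 7 — 22 and 89 days from 11 March 2015 (when the dispute is referred to mediation) are 2 April 2015 and 8 June 2015 respectively; 6 June 2015 falls inside that range.

Yes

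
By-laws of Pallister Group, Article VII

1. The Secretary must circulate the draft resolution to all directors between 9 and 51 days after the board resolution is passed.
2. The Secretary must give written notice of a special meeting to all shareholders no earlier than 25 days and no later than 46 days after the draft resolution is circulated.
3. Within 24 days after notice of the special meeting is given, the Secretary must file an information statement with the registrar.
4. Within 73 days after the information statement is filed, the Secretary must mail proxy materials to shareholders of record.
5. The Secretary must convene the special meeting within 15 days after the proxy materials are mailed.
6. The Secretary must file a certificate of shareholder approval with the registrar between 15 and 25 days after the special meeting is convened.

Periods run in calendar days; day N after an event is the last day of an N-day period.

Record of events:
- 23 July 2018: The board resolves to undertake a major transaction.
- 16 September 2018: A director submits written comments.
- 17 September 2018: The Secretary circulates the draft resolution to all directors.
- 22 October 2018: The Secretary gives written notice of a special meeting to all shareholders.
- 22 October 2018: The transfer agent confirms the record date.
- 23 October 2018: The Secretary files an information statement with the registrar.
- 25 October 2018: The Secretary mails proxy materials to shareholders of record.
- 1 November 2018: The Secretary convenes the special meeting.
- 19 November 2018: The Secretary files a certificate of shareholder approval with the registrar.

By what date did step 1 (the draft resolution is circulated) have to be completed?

12 September 2018

Step 1 runs from 23 July 2018, when the board resolution is passed. The window is 9–51 days after 23 July 2018; it closes on 12 September 2018.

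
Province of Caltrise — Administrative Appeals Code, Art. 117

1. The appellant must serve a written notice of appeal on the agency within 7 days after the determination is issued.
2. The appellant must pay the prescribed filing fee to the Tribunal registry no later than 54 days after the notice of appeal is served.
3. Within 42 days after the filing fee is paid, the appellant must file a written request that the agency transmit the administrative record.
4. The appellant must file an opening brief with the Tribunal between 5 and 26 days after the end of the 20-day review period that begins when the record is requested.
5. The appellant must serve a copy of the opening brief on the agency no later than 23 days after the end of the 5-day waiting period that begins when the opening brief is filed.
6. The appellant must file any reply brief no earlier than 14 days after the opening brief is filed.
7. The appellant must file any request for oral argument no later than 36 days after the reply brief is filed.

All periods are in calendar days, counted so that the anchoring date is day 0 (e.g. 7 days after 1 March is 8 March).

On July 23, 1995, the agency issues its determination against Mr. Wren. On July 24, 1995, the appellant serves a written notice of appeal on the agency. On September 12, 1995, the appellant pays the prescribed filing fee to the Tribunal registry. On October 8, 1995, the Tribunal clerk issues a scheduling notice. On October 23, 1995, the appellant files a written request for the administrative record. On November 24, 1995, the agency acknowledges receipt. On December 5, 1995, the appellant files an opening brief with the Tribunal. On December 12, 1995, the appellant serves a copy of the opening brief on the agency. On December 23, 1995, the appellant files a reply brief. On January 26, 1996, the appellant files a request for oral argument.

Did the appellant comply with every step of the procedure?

Yes

Step 1: 7 days after July 23, 1995 (when the determination is issued) is July 30, 1995; done July 24, 1995 — timely.
Step 2: 54 days after July 24, 1995 (when the notice of appeal is served) is September 16, 1995; September 12, 1995 is within that limit.
Step 3: 42 days after September 12, 1995 (when the filing fee is paid) is October 24, 1995; completed October 23, 1995, before the deadline.
Step 4: the window is 5–26 days after November 12, 1995 (end of the 20-day review period, which began when the record is requested on October 23, 1995), so November 17, 1995 through December 8, 1995; December 5, 1995 falls inside that range.
Step 5: 23 days after December 10, 1995 (end of the 5-day waiting period, which began when the opening brief is filed on December 5, 1995) is January 2, 1996; done December 12, 1995 — timely.
Step 6: the earliest permitted date is 14 days after December 5, 1995 (when the opening brief is filed), i.e. December 19, 1995; done December 23, 1995 — permitted.
Step 7: 36 days after December 23, 1995 (when the reply brief is filed) is January 28, 1996; completed January 26, 1996, before the deadline.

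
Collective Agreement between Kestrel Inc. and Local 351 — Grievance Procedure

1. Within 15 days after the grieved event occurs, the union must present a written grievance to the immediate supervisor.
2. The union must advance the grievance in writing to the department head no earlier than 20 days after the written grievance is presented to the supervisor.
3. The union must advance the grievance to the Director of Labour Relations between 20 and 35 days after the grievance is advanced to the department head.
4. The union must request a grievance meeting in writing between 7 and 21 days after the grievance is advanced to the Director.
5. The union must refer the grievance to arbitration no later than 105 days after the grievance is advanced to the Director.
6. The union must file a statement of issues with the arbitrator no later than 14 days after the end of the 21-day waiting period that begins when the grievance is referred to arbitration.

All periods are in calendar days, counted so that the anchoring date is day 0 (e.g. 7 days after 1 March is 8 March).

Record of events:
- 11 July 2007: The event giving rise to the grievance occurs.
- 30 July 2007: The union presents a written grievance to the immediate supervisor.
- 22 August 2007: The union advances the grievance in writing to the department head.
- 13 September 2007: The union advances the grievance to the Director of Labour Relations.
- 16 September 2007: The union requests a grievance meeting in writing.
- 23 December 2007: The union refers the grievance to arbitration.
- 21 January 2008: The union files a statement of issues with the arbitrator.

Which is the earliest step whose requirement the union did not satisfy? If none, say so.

Step 1

Step 1: 15 days after 11 July 2007 (when the grieved event occurs) is 26 July 2007; done 30 July 2007 — 4 days late.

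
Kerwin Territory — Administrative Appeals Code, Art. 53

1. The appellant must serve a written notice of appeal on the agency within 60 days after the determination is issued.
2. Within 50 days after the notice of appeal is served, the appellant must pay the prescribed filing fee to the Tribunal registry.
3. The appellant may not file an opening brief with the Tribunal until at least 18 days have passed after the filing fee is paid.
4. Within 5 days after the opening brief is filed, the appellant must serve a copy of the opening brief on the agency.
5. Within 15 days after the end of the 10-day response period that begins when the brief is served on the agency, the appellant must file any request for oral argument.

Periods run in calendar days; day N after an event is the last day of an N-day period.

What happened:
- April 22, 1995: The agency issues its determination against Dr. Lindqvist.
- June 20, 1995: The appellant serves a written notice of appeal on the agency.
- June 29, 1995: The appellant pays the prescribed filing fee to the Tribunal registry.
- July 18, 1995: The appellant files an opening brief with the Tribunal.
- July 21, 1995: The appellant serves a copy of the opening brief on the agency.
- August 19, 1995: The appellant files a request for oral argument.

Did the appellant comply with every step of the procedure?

Step 1: 60 days after April 22, 1995 (when the determination is issued) is June 21, 1995; completed June 20, 1995, before the deadline.
Step 2: 50 days after June 20, 1995 (when the notice of appeal is served) is August 9, 1995; done June 29, 1995 — timely.
Step 3: the earliest permitted date is 18 days after June 29, 1995 (when the filing fee is paid), i.e. July 17, 1995; done July 18, 1995, after the minimum wait.
Step 4: 5 days after July 18, 1995 (when the opening brief is filed) is July 23, 1995; completed July 21, 1995, before the deadline.
Step 5: 15 days after July 31, 1995 (end of the 10-day response period, which began when the brief is served on the agency on July 21, 1995) is August 15, 1995; August 19, 1995 misses that deadline by 4 days.

No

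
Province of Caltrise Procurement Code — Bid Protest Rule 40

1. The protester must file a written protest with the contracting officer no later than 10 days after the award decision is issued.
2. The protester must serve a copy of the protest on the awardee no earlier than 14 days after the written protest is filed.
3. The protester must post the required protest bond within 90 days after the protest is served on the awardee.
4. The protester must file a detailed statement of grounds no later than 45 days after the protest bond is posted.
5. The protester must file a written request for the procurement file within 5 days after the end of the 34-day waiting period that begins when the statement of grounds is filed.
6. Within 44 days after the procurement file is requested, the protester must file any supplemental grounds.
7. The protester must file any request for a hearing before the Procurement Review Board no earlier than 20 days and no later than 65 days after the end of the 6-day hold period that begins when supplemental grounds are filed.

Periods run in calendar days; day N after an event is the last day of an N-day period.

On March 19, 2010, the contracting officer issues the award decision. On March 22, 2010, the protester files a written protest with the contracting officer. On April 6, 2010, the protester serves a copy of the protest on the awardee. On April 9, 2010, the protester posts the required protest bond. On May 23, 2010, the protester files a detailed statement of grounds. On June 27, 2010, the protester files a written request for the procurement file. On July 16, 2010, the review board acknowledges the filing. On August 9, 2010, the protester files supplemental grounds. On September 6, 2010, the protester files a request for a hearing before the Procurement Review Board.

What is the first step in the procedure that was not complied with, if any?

(1) due by March 19, 2010 + 10 days = March 29, 2010; done March 22, 2010 — timely.
(2) permitted from March 22, 2010 + 14 days = April 5, 2010 onward; done April 6, 2010, after the minimum wait.
(3) due by April 6, 2010 + 90 days = July 5, 2010; April 9, 2010 is within that limit.
(4) due by April 9, 2010 + 45 days = May 24, 2010; done May 23, 2010 — timely.
(5) due by June 26, 2010 + 5 days = July 1, 2010; done June 27, 2010 — timely.
(6) due by June 27, 2010 + 44 days = August 10, 2010; done August 9, 2010 — timely.
(7) the permitted window runs from August 15, 2010 + 20 = September 4, 2010 to August 15, 2010 + 65 = October 19, 2010; September 6, 2010 falls inside that range.

None — every step was satisfied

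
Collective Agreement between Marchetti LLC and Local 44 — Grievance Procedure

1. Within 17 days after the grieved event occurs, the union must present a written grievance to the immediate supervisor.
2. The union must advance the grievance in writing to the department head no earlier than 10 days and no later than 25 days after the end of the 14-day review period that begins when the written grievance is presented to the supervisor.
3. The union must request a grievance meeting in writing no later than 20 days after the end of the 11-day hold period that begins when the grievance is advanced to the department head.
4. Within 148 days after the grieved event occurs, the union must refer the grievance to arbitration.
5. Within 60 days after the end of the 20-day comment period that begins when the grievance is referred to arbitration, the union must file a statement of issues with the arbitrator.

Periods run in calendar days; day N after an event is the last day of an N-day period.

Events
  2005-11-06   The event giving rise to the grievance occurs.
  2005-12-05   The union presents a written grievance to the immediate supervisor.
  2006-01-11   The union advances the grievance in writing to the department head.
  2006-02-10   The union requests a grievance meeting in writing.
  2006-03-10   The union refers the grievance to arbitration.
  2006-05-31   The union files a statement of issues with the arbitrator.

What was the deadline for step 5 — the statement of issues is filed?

The grievance is referred to arbitration on 2006-03-10; the 20-day comment period therefore ends 2006-03-30, and step 5 runs from that date. 60 days after 2006-03-30 is 2006-05-29.

2006-05-29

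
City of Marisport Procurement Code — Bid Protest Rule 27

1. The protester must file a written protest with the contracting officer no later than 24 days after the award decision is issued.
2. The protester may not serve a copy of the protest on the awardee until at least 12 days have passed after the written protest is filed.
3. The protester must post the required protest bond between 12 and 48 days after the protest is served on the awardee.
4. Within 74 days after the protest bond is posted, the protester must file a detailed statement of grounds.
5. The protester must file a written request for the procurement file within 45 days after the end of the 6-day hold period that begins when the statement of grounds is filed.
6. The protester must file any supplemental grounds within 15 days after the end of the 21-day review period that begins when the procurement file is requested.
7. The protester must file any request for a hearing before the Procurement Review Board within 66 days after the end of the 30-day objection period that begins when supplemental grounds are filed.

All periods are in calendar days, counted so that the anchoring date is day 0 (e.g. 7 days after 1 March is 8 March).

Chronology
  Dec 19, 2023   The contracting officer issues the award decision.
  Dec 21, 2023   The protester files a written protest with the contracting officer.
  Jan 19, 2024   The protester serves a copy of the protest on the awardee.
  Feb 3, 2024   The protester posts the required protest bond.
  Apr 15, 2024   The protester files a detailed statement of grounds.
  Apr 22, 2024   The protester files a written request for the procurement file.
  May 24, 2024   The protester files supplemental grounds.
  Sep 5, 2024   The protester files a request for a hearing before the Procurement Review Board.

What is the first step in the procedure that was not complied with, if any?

Step 1: 24 days after Dec 19, 2023 (when the award decision is issued) is Jan 12, 2024; Dec 21, 2023 is within that limit.
Step 2: the earliest permitted date is 12 days after Dec 21, 2023 (when the written protest is filed), i.e. Jan 2, 2024; done Jan 19, 2024 — permitted.
Step 3: the window is 12–48 days after Jan 19, 2024 (when the protest is served on the awardee), so Jan 31, 2024 through Mar 7, 2024; done Feb 3, 2024 — within the window.
Step 4: 74 days after Feb 3, 2024 (when the protest bond is posted) is Apr 17, 2024; done Apr 15, 2024 — timely.
Step 5: 45 days after Apr 21, 2024 (end of the 6-day hold period, which began when the statement of grounds is filed on Apr 15, 2024) is Jun 5, 2024; Apr 22, 2024 is within that limit.
Step 6: 15 days after May 13, 2024 (end of the 21-day review period, which began when the procurement file is requested on Apr 22, 2024) is May 28, 2024; done May 24, 2024 — timely.
Step 7: 66 days after Jun 23, 2024 (end of the 30-day objection period, which began when supplemental grounds are filed on May 24, 2024) is Aug 28, 2024; not done until Sep 5, 2024, 8 days after the deadline.
No need to go further; step 7 was not satisfied.

Step 7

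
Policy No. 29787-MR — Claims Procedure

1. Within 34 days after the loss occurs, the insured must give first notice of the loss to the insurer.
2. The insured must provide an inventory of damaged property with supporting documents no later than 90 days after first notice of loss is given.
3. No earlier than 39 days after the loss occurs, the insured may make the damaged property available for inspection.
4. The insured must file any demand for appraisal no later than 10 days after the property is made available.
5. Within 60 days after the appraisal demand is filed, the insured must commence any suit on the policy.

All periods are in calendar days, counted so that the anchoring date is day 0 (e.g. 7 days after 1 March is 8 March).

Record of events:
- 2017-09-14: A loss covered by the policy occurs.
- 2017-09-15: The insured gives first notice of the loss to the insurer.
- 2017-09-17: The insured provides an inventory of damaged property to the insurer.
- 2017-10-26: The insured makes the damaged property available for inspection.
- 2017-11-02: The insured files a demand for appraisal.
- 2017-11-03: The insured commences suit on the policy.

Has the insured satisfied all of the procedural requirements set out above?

Yes

Step 1: 34 days after 2017-09-14 (when the loss occurs) is 2017-10-18; done 2017-09-15 — timely.
Step 2: 90 days after 2017-09-15 (when first notice of loss is given) is 2017-12-14; completed 2017-09-17, before the deadline.
Step 3: the earliest permitted date is 39 days after 2017-09-14 (when the loss occurs), i.e. 2017-10-23; done 2017-10-26, after the minimum wait.
Step 4: 10 days after 2017-10-26 (when the property is made available) is 2017-11-05; 2017-11-02 is within that limit.
Step 5: 60 days after 2017-11-02 (when the appraisal demand is filed) is 2018-01-01; 2017-11-03 is within that limit.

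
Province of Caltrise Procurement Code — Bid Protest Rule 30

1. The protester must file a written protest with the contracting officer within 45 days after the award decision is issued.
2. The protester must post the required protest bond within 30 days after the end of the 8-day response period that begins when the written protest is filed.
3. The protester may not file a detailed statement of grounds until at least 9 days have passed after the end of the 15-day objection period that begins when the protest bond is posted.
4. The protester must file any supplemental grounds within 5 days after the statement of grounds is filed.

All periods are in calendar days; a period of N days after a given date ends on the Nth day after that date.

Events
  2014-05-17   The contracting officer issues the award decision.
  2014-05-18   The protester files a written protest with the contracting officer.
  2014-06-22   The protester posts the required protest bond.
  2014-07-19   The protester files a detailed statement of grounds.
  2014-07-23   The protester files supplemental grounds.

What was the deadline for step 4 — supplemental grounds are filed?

2014-07-24

Step 4 runs from 2014-07-19, when the statement of grounds is filed. 5 days after 2014-07-19 is 2014-07-24.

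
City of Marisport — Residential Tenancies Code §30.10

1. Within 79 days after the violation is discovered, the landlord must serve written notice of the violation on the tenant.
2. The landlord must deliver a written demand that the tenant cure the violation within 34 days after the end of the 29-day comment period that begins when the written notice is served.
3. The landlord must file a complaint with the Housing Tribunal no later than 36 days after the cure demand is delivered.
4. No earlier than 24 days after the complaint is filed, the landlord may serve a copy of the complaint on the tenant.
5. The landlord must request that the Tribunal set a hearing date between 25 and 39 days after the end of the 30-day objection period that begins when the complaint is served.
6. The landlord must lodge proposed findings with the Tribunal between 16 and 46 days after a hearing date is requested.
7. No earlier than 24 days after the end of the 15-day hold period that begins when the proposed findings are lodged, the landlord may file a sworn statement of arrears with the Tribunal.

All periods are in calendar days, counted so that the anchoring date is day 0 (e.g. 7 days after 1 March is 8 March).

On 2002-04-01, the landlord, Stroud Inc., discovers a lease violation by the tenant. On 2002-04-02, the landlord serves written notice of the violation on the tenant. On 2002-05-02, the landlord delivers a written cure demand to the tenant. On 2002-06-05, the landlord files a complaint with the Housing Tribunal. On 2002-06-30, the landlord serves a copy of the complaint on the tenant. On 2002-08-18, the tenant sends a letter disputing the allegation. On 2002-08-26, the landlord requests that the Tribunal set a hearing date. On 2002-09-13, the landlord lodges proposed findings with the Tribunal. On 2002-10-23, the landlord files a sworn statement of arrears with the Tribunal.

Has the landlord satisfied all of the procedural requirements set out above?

(1) due by 2002-04-01 + 79 days = 2002-06-19; completed 2002-04-02, before the deadline.
(2) due by 2002-05-01 + 34 days = 2002-06-04; done 2002-05-02 — timely.
(3) due by 2002-05-02 + 36 days = 2002-06-07; done 2002-06-05 — timely.
(4) permitted from 2002-06-05 + 24 days = 2002-06-29 onward; 2002-06-30 is on or after that date.
(5) the permitted window runs from 2002-07-30 + 25 = 2002-08-24 to 2002-07-30 + 39 = 2002-09-07; done 2002-08-26 — within the window.
(6) the permitted window runs from 2002-08-26 + 16 = 2002-09-11 to 2002-08-26 + 46 = 2002-10-11; done 2002-09-13 — within the window.
(7) permitted from 2002-09-28 + 24 days = 2002-10-22 onward; 2002-10-23 is on or after that date.

Yes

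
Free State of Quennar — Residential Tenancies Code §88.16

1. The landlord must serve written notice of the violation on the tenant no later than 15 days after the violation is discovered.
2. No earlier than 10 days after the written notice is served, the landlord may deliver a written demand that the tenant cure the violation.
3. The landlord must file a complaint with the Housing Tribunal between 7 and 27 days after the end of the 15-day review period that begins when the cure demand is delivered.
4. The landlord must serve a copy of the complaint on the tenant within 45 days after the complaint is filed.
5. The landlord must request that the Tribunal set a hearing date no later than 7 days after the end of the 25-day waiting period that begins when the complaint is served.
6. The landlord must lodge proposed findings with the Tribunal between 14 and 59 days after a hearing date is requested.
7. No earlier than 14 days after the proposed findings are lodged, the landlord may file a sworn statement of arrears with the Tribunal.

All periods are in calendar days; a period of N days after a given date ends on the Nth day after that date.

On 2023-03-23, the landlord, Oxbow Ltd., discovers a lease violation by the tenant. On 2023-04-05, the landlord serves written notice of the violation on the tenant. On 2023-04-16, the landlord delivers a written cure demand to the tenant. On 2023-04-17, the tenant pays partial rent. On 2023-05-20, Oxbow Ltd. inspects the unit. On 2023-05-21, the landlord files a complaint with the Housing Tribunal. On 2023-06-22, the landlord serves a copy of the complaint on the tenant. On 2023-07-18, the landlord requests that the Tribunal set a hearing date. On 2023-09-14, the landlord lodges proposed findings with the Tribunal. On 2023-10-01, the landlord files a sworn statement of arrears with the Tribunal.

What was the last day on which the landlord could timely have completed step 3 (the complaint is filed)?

2023-05-28

The cure demand is delivered on 2023-04-16; the 15-day review period therefore ends 2023-05-01, and step 3 runs from that date. The window is 7–27 days after 2023-05-01; it closes on 2023-05-28.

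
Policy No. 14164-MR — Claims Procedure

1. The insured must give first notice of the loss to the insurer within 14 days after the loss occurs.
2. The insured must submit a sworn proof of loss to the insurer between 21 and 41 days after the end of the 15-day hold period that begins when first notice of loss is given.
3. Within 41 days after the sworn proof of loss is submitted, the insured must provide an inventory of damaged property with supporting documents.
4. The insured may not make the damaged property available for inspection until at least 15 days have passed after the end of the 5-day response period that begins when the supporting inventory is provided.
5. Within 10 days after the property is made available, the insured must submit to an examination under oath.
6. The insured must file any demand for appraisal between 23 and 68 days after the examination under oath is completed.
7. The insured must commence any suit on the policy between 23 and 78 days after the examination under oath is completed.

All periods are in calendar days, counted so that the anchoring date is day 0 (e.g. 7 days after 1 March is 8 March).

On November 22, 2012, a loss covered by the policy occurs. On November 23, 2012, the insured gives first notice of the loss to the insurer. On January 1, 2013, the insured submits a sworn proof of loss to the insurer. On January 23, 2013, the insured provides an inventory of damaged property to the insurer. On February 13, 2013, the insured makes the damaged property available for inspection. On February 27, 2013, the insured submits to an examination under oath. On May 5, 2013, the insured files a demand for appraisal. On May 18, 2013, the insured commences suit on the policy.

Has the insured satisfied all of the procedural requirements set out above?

No

Step 1 — counting 14 days from November 22, 2012 (when the loss occurs) gives a deadline of December 6, 2012; November 23, 2012 is within that limit.
Step 2 — 21 and 41 days from December 8, 2012 (end of the 15-day hold period, which began when first notice of loss is given on November 23, 2012) are December 29, 2012 and January 18, 2013 respectively; done January 1, 2013 — within the window.
Step 3 — counting 41 days from January 1, 2013 (when the sworn proof of loss is submitted) gives a deadline of February 11, 2013; done January 23, 2013 — timely.
Step 4 — must wait 15 days from January 28, 2013 (end of the 5-day response period, which began when the supporting inventory is provided on January 23, 2013), so not before February 12, 2013; done February 13, 2013, after the minimum wait.
Step 5 — counting 10 days from February 13, 2013 (when the property is made available) gives a deadline of February 23, 2013; not done until February 27, 2013, 4 days after the deadline.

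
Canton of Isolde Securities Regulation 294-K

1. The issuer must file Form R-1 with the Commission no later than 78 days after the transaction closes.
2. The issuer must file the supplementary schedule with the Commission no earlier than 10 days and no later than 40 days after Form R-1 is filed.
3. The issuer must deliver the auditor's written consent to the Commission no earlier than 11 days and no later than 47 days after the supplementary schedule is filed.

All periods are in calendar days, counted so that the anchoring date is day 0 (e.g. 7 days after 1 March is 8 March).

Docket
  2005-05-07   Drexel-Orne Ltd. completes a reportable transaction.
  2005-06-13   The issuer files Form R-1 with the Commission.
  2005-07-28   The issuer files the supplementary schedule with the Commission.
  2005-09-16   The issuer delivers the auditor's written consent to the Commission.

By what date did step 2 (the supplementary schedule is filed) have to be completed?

Step 2 runs from 2005-06-13, when Form R-1 is filed. The window is 10–40 days after 2005-06-13; it closes on 2005-07-23.

2005-07-23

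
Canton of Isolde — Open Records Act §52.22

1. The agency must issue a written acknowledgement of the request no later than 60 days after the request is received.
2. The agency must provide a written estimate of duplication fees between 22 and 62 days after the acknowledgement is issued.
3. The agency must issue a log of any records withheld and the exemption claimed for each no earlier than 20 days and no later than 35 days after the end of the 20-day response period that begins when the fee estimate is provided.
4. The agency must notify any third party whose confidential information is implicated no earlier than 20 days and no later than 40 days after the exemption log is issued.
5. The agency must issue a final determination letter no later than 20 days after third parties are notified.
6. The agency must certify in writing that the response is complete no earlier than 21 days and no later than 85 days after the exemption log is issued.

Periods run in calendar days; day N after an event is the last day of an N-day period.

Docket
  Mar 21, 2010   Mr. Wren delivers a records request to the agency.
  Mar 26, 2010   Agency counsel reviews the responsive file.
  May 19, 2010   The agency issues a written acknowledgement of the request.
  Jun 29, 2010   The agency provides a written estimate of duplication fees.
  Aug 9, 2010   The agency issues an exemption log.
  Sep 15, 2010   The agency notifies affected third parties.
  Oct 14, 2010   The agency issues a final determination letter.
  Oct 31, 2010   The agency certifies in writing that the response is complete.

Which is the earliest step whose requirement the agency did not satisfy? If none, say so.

Step 1: 60 days after Mar 21, 2010 (when the request is received) is May 20, 2010; May 19, 2010 is within that limit.
Step 2: the window is 22–62 days after May 19, 2010 (when the acknowledgement is issued), so Jun 10, 2010 through Jul 20, 2010; done Jun 29, 2010 — within the window.
Step 3: the window is 20–35 days after Jul 19, 2010 (end of the 20-day response period, which began when the fee estimate is provided on Jun 29, 2010), so Aug 8, 2010 through Aug 23, 2010; Aug 9, 2010 falls inside that range.
Step 4: the window is 20–40 days after Aug 9, 2010 (when the exemption log is issued), so Aug 29, 2010 through Sep 18, 2010; Sep 15, 2010 falls inside that range.
Step 5: 20 days after Sep 15, 2010 (when third parties are notified) is Oct 5, 2010; done Oct 14, 2010 — 9 days late.
No need to go further; step 5 was not satisfied.

Step 5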